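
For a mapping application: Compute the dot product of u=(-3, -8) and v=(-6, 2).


u . v = u_x*v_x + u_y*v_y = (-3)*(-6) + (-8)*2
= 18 + (-16) = 2

2


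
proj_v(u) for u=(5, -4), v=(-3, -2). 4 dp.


u.v = -7, |v| = sqrt(13) = 3.6056
Scalar projection = u.v / |v| = -7 / sqrt(13) = -1.9415

-1.9415


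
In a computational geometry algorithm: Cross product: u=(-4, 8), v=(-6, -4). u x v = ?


u x v = u_x*v_y - u_y*v_x = (-4)*(-4) - 8*(-6)
= 16 - (-48) = 64

64


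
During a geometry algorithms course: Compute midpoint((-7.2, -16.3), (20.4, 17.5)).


M = (((-7.2)+20.4)/2, ((-16.3)+17.5)/2)
= (6.6, 0.6)

(6.6, 0.6)


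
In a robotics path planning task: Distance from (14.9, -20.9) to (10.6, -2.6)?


dx=-4.3, dy=18.3
d^2 = (-4.3)^2 + 18.3^2 = 353.38
d = sqrt(353.38) = 18.7984

18.7984


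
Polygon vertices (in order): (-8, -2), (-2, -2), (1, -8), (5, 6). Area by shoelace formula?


Shoelace sum: ((-8)*(-2) - (-2)*(-2)) + ((-2)*(-8) - 1*(-2)) + (1*6 - 5*(-8)) + (5*(-2) - (-8)*6)
= 114
Area = |114|/2 = 57

57


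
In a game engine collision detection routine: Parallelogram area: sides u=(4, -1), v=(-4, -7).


|u x v| = |4*(-7) - (-1)*(-4)|
= |(-28) - 4| = 32

32


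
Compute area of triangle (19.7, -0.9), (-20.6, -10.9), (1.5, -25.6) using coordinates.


Area = |x_A(y_B-y_C) + x_B(y_C-y_A) + x_C(y_A-y_B)|/2
= |289.59 + 508.82 + 15|/2
= 813.41/2 = 406.705

406.705


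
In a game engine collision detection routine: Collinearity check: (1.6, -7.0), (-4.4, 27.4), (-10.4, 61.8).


Cross product: ((-4.4)-1.6)*(61.8-(-7)) - (27.4-(-7))*((-10.4)-1.6)
= 0

Yes, collinear


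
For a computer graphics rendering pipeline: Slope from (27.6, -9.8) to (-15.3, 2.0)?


slope = (y2-y1)/(x2-x1) = (2-(-9.8))/((-15.3)-27.6) = 11.8/(-42.9) = -0.2751

-0.2751


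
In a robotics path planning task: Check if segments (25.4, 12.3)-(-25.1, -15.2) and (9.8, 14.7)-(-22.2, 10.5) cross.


Cross products: d1=142.32, d2=810.22, d3=-550.2, d4=-1218.1
d1*d2 < 0 and d3*d4 < 0? no

No, they don't intersect


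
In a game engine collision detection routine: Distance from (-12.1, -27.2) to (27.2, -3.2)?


dx=39.3, dy=24
d^2 = 39.3^2 + 24^2 = 2120.49
d = sqrt(2120.49) = 46.0488

46.0488


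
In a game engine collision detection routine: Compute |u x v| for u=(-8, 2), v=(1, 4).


|u x v| = |(-8)*4 - 2*1|
= |(-32) - 2| = 34

34


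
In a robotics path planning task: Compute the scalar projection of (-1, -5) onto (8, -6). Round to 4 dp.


u.v = 22, |v| = sqrt(100) = 10
Scalar projection = u.v / |v| = 22 / sqrt(100) = 2.2

2.2


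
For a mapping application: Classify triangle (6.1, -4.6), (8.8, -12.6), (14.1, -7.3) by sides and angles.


Side lengths squared: AB^2=71.29, BC^2=56.18, CA^2=71.29
Sorted: [56.18, 71.29, 71.29]
By sides: Isosceles, By angles: Acute

Isosceles, Acute


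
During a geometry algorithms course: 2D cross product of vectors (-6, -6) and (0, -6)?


u x v = u_x*v_y - u_y*v_x = (-6)*(-6) - (-6)*0
= 36 - 0 = 36

36


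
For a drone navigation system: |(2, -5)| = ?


|u| = sqrt(2^2 + (-5)^2) = sqrt(29) = 5.3852

5.3852


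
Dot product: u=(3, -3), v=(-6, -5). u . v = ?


u . v = u_x*v_x + u_y*v_y = 3*(-6) + (-3)*(-5)
= (-18) + 15 = -3

-3


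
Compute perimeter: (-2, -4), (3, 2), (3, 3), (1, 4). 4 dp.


Sides: (-2, -4)->(3, 2): sqrt(61) = 7.81025, (3, 2)->(3, 3): sqrt(1) = 1, (3, 3)->(1, 4): sqrt(5) = 2.236068, (1, 4)->(-2, -4): sqrt(73) = 8.544004
Sum = 19.590322
Perimeter = 19.5903

19.5903


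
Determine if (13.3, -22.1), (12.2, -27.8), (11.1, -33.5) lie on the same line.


Cross product: (12.2-13.3)*((-33.5)-(-22.1)) - ((-27.8)-(-22.1))*(11.1-13.3)
= 0

Yes, collinear


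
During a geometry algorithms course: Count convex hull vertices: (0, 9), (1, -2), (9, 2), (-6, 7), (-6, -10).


Convex hull vertices (CCW): (-6, -10), (9, 2), (0, 9), (-6, 7)
Count = 4

4


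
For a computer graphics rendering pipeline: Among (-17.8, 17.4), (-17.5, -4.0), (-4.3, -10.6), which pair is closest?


d(P0,P1) = 21.4021, d(P0,P2) = 31.0846, d(P1,P2) = 14.758
Closest: P1 and P2

Closest pair: (-17.5, -4.0) and (-4.3, -10.6), distance = 14.758


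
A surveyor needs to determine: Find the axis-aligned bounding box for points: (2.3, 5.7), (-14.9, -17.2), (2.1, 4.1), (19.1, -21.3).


x range: [-14.9, 19.1]
y range: [-21.3, 5.7]
Bounding box: (-14.9,-21.3) to (19.1,5.7)

(-14.9,-21.3) to (19.1,5.7)


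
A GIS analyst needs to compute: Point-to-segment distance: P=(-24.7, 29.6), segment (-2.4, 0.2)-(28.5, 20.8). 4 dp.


Project P onto AB: t = 0 (clamped to [0,1])
Closest point on segment: (-2.4, 0.2)
Distance: 36.9005

36.9005


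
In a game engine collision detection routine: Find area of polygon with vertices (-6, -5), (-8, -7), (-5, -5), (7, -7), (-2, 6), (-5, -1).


Shoelace sum: ((-6)*(-7) - (-8)*(-5)) + ((-8)*(-5) - (-5)*(-7)) + ((-5)*(-7) - 7*(-5)) + (7*6 - (-2)*(-7)) + ((-2)*(-1) - (-5)*6) + ((-5)*(-5) - (-6)*(-1))
= 156
Area = |156|/2 = 78

78


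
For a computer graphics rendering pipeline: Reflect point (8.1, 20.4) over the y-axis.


Reflection over y-axis: (x,y) -> (-x,y)
(8.1, 20.4) -> (-8.1, 20.4)

(-8.1, 20.4)


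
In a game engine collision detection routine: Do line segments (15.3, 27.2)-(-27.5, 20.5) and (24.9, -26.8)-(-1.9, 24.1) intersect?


Cross products: d1=-958.56, d2=1399.52, d3=2375.52, d4=17.44
d1*d2 < 0 and d3*d4 < 0? no

No, they don't intersect


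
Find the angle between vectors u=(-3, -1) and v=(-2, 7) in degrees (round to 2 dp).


u.v = -1, |u| = sqrt(10) = 3.1623, |v| = sqrt(53) = 7.2801
cos(theta) = u.v/(|u||v|) = -1/sqrt(530) = -0.043437
theta = acos(-0.043437) = 92.49 degrees

92.49 degrees


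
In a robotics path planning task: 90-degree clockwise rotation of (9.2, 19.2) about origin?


90° CW: (x,y) -> (y, -x)
(9.2,19.2) -> (19.2, -9.2)

(19.2, -9.2)


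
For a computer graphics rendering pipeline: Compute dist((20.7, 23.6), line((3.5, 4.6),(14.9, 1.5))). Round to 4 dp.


|cross product| = 269.92
|line direction| = sqrt(139.57) = 11.814
Distance = 269.92/sqrt(139.57) = 22.8475

22.8475


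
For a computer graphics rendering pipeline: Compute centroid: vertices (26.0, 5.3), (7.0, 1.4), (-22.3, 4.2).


Centroid = ((x_A+x_B+x_C)/3, (y_A+y_B+y_C)/3)
= ((26+7+(-22.3))/3, (5.3+1.4+4.2)/3)
= (3.5667, 3.6333)

(3.5667, 3.6333)


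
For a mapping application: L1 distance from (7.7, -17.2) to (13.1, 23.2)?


|7.7-13.1| + |(-17.2)-23.2| = 5.4 + 40.4 = 45.8

45.8


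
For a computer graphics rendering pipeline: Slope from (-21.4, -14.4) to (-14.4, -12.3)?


slope = (y2-y1)/(x2-x1) = ((-12.3)-(-14.4))/((-14.4)-(-21.4)) = 2.1/7 = 0.3

0.3


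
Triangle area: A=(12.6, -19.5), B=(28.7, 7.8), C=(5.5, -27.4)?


Area = |x_A(y_B-y_C) + x_B(y_C-y_A) + x_C(y_A-y_B)|/2
= |443.52 + (-226.73) + (-150.15)|/2
= 66.64/2 = 33.32

33.32


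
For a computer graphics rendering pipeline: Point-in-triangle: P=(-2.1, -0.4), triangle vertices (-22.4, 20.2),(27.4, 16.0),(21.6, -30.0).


Cross products: AB x AP = -940.62, BC x BP = -1261.88, CA x CP = -112.66
All same sign? yes

Yes, inside


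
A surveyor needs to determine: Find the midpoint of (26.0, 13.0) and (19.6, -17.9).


M = ((26+19.6)/2, (13+(-17.9))/2)
= (22.8, -2.45)

(22.8, -2.45)


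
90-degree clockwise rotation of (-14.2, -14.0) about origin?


90° CW: (x,y) -> (y, -x)
(-14.2,-14) -> (-14, 14.2)

(-14, 14.2)


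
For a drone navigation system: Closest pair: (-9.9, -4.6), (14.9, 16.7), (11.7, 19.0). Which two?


d(P0,P1) = 32.6914, d(P0,P2) = 31.9925, d(P1,P2) = 3.9408
Closest: P1 and P2

Closest pair: (14.9, 16.7) and (11.7, 19.0), distance = 3.9408


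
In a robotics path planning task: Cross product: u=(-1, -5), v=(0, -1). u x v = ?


u x v = u_x*v_y - u_y*v_x = (-1)*(-1) - (-5)*0
= 1 - 0 = 1

1


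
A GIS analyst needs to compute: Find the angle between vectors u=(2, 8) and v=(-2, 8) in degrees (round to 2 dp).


u.v = 60, |u| = sqrt(68) = 8.2462, |v| = sqrt(68) = 8.2462
cos(theta) = u.v/(|u||v|) = 60/sqrt(4624) = 0.882353
theta = acos(0.882353) = 28.07 degrees

28.07 degrees


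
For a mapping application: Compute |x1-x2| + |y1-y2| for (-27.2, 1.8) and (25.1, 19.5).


|(-27.2)-25.1| + |1.8-19.5| = 52.3 + 17.7 = 70

70


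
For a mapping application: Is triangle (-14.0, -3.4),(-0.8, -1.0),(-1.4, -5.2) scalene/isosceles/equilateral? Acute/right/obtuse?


Side lengths squared: AB^2=180, BC^2=18, CA^2=162
Sorted: [18, 162, 180]
By sides: Scalene, By angles: Right

Scalene, Right


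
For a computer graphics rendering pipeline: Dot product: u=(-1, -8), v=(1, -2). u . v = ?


u . v = u_x*v_x + u_y*v_y = (-1)*1 + (-8)*(-2)
= (-1) + 16 = 15

15


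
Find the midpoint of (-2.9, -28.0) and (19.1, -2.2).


M = (((-2.9)+19.1)/2, ((-28)+(-2.2))/2)
= (8.1, -15.1)

(8.1, -15.1)


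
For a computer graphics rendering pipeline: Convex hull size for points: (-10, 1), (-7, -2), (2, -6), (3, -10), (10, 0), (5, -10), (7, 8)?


Convex hull vertices (CCW): (-10, 1), (-7, -2), (3, -10), (5, -10), (10, 0), (7, 8)
Count = 6

6


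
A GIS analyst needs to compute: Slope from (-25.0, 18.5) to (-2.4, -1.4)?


slope = (y2-y1)/(x2-x1) = ((-1.4)-18.5)/((-2.4)-(-25)) = (-19.9)/22.6 = -0.8805

-0.8805


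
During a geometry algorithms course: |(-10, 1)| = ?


|u| = sqrt((-10)^2 + 1^2) = sqrt(101) = 10.0499

10.0499


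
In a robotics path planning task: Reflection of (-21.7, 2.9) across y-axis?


Reflection over y-axis: (x,y) -> (-x,y)
(-21.7, 2.9) -> (21.7, 2.9)

(21.7, 2.9)


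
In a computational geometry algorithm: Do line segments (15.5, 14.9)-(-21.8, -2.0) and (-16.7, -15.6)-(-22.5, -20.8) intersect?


Cross products: d1=-9.46, d2=-105.4, d3=593.47, d4=689.41
d1*d2 < 0 and d3*d4 < 0? no

No, they don't intersect


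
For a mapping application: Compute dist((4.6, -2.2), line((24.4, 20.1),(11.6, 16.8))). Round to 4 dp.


|cross product| = 220.1
|line direction| = sqrt(174.73) = 13.2185
Distance = 220.1/sqrt(174.73) = 16.6508

16.6508


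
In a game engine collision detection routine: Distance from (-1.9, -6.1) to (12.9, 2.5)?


dx=14.8, dy=8.6
d^2 = 14.8^2 + 8.6^2 = 293
d = sqrt(293) = 17.1172

17.1172


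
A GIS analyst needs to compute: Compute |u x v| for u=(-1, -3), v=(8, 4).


|u x v| = |(-1)*4 - (-3)*8|
= |(-4) - (-24)| = 20

20


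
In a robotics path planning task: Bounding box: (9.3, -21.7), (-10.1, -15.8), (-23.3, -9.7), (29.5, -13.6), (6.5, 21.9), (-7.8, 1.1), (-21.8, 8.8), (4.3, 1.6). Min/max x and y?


x range: [-23.3, 29.5]
y range: [-21.7, 21.9]
Bounding box: (-23.3,-21.7) to (29.5,21.9)

(-23.3,-21.7) to (29.5,21.9)


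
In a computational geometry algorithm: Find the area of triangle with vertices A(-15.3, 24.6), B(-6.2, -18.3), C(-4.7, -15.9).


Area = |x_A(y_B-y_C) + x_B(y_C-y_A) + x_C(y_A-y_B)|/2
= |36.72 + 251.1 + (-201.63)|/2
= 86.19/2 = 43.095

43.095


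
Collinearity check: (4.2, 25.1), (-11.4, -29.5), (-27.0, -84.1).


Cross product: ((-11.4)-4.2)*((-84.1)-25.1) - ((-29.5)-25.1)*((-27)-4.2)
= 0

Yes, collinear


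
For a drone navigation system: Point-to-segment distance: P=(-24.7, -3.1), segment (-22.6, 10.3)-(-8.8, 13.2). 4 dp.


Project P onto AB: t = 0 (clamped to [0,1])
Closest point on segment: (-22.6, 10.3)
Distance: 13.5636

13.5636


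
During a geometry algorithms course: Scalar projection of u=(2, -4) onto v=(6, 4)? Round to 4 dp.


u.v = -4, |v| = sqrt(52) = 7.2111
Scalar projection = u.v / |v| = -4 / sqrt(52) = -0.5547

-0.5547


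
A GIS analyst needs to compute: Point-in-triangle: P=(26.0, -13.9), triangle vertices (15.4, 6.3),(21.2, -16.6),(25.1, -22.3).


Cross products: AB x AP = 125.58, BC x BP = 37.89, CA x CP = -107.22
All same sign? no

No, outside


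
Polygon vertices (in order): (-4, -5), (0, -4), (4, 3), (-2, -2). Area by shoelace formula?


Shoelace sum: ((-4)*(-4) - 0*(-5)) + (0*3 - 4*(-4)) + (4*(-2) - (-2)*3) + ((-2)*(-5) - (-4)*(-2))
= 32
Area = |32|/2 = 16

16


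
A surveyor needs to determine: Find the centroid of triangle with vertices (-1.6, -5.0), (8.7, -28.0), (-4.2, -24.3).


Centroid = ((x_A+x_B+x_C)/3, (y_A+y_B+y_C)/3)
= (((-1.6)+8.7+(-4.2))/3, ((-5)+(-28)+(-24.3))/3)
= (0.9667, -19.1)

(0.9667, -19.1)


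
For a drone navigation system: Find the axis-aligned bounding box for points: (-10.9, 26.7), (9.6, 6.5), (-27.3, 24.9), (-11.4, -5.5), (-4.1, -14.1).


x range: [-27.3, 9.6]
y range: [-14.1, 26.7]
Bounding box: (-27.3,-14.1) to (9.6,26.7)

(-27.3,-14.1) to (9.6,26.7)


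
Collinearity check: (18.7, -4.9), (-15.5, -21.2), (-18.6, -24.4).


Cross product: ((-15.5)-18.7)*((-24.4)-(-4.9)) - ((-21.2)-(-4.9))*((-18.6)-18.7)
= 58.91

No, not collinear


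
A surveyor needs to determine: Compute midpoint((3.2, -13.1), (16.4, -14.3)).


M = ((3.2+16.4)/2, ((-13.1)+(-14.3))/2)
= (9.8, -13.7)

(9.8, -13.7)


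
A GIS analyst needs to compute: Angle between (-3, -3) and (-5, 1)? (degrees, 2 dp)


u.v = 12, |u| = sqrt(18) = 4.2426, |v| = sqrt(26) = 5.099
cos(theta) = u.v/(|u||v|) = 12/sqrt(468) = 0.5547
theta = acos(0.5547) = 56.31 degrees

56.31 degrees


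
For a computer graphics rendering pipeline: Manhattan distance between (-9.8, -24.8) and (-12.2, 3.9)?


|(-9.8)-(-12.2)| + |(-24.8)-3.9| = 2.4 + 28.7 = 31.1

31.1


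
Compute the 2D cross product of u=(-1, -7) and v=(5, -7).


u x v = u_x*v_y - u_y*v_x = (-1)*(-7) - (-7)*5
= 7 - (-35) = 42

42


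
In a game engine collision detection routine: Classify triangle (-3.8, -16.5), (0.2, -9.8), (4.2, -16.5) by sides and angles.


Side lengths squared: AB^2=60.89, BC^2=60.89, CA^2=64
Sorted: [60.89, 60.89, 64]
By sides: Isosceles, By angles: Acute

Isosceles, Acute


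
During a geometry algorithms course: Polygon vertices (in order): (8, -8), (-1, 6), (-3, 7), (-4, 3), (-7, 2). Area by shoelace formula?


Shoelace sum: (8*6 - (-1)*(-8)) + ((-1)*7 - (-3)*6) + ((-3)*3 - (-4)*7) + ((-4)*2 - (-7)*3) + ((-7)*(-8) - 8*2)
= 123
Area = |123|/2 = 61.5

61.5


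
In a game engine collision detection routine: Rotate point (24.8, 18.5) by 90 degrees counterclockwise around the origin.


90° CCW: (x,y) -> (-y, x)
(24.8,18.5) -> (-18.5, 24.8)

(-18.5, 24.8)


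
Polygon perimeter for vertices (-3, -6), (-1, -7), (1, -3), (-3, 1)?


Sides: (-3, -6)->(-1, -7): sqrt(5) = 2.236068, (-1, -7)->(1, -3): sqrt(20) = 4.472136, (1, -3)->(-3, 1): sqrt(32) = 5.656854, (-3, 1)->(-3, -6): sqrt(49) = 7
Sum = 19.365058
Perimeter = 19.3651

19.3651


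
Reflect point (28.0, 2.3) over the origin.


Reflection over origin: (x,y) -> (-x,-y)
(28, 2.3) -> (-28, -2.3)

(-28, -2.3)


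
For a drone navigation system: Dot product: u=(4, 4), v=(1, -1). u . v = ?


u . v = u_x*v_x + u_y*v_y = 4*1 + 4*(-1)
= 4 + (-4) = 0

0


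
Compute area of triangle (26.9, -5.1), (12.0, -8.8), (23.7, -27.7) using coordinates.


Area = |x_A(y_B-y_C) + x_B(y_C-y_A) + x_C(y_A-y_B)|/2
= |508.41 + (-271.2) + 87.69|/2
= 324.9/2 = 162.45

162.45


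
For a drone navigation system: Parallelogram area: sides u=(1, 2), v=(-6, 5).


|u x v| = |1*5 - 2*(-6)|
= |5 - (-12)| = 17

17


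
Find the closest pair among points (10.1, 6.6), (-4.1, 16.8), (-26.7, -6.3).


d(P0,P1) = 17.4837, d(P0,P2) = 38.9955, d(P1,P2) = 32.3167
Closest: P0 and P1

Closest pair: (10.1, 6.6) and (-4.1, 16.8), distance = 17.4837


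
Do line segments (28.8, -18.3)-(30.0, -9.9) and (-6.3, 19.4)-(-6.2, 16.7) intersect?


Cross products: d1=91, d2=95.08, d3=340.08, d4=336
d1*d2 < 0 and d3*d4 < 0? no

No, they don't intersect


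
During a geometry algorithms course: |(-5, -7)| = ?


|u| = sqrt((-5)^2 + (-7)^2) = sqrt(74) = 8.6023

8.6023


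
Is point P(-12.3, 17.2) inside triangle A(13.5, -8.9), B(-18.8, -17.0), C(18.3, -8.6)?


Cross products: AB x AP = -1052.01, BC x BP = 1214.22, CA x CP = -133.02
All same sign? no

No, outside


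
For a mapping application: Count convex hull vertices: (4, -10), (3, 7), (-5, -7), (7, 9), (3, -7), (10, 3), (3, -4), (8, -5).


Convex hull vertices (CCW): (-5, -7), (4, -10), (8, -5), (10, 3), (7, 9), (3, 7)
Count = 6

6


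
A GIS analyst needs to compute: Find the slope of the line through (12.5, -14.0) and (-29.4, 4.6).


slope = (y2-y1)/(x2-x1) = (4.6-(-14))/((-29.4)-12.5) = 18.6/(-41.9) = -0.4439

-0.4439


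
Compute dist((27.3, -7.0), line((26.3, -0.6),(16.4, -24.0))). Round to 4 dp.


|cross product| = 86.76
|line direction| = sqrt(645.57) = 25.4081
Distance = 86.76/sqrt(645.57) = 3.4147

3.4147


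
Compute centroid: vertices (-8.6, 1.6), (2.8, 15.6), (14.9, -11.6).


Centroid = ((x_A+x_B+x_C)/3, (y_A+y_B+y_C)/3)
= (((-8.6)+2.8+14.9)/3, (1.6+15.6+(-11.6))/3)
= (3.0333, 1.8667)

(3.0333, 1.8667)


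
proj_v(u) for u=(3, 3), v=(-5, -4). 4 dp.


u.v = -27, |v| = sqrt(41) = 6.4031
Scalar projection = u.v / |v| = -27 / sqrt(41) = -4.2167

-4.2167


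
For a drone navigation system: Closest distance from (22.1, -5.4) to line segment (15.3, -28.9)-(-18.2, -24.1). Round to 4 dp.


Project P onto AB: t = 0 (clamped to [0,1])
Closest point on segment: (15.3, -28.9)
Distance: 24.4641

24.4641


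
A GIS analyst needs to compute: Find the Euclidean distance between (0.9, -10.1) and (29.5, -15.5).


dx=28.6, dy=-5.4
d^2 = 28.6^2 + (-5.4)^2 = 847.12
d = sqrt(847.12) = 29.1053

29.1053


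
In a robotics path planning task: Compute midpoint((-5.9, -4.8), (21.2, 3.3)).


M = (((-5.9)+21.2)/2, ((-4.8)+3.3)/2)
= (7.65, -0.75)

(7.65, -0.75)


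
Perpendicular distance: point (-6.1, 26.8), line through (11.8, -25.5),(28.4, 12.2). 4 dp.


|cross product| = 1543.01
|line direction| = sqrt(1696.85) = 41.1928
Distance = 1543.01/sqrt(1696.85) = 37.4582

37.4582


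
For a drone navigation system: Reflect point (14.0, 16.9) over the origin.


Reflection over origin: (x,y) -> (-x,-y)
(14, 16.9) -> (-14, -16.9)

(-14, -16.9)


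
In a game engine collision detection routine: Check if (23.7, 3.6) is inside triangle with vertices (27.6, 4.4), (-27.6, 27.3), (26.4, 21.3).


Cross products: AB x AP = 133.47, BC x BP = -972, CA x CP = -66.87
All same sign? no

No, outside


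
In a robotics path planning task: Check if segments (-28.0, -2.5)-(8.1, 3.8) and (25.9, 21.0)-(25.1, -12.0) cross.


Cross products: d1=-1759.9, d2=-573.64, d3=508.78, d4=-677.48
d1*d2 < 0 and d3*d4 < 0? no

No, they don't intersect


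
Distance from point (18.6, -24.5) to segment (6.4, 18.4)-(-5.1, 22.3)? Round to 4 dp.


Project P onto AB: t = 0 (clamped to [0,1])
Closest point on segment: (6.4, 18.4)
Distance: 44.601

44.601


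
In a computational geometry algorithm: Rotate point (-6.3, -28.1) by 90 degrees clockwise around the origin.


90° CW: (x,y) -> (y, -x)
(-6.3,-28.1) -> (-28.1, 6.3)

(-28.1, 6.3)


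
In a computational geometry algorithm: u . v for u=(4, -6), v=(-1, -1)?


u . v = u_x*v_x + u_y*v_y = 4*(-1) + (-6)*(-1)
= (-4) + 6 = 2

2


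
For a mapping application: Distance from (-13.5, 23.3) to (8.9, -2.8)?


dx=22.4, dy=-26.1
d^2 = 22.4^2 + (-26.1)^2 = 1182.97
d = sqrt(1182.97) = 34.3943

34.3943


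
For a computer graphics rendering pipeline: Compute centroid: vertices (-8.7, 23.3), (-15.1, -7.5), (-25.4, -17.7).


Centroid = ((x_A+x_B+x_C)/3, (y_A+y_B+y_C)/3)
= (((-8.7)+(-15.1)+(-25.4))/3, (23.3+(-7.5)+(-17.7))/3)
= (-16.4, -0.6333)

(-16.4, -0.6333)


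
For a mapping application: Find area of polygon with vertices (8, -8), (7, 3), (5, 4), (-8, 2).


Shoelace sum: (8*3 - 7*(-8)) + (7*4 - 5*3) + (5*2 - (-8)*4) + ((-8)*(-8) - 8*2)
= 183
Area = |183|/2 = 91.5

91.5


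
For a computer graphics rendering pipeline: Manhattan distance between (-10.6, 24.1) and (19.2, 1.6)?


|(-10.6)-19.2| + |24.1-1.6| = 29.8 + 22.5 = 52.3

52.3


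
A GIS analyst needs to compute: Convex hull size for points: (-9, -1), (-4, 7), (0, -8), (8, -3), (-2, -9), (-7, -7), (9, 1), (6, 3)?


Convex hull vertices (CCW): (-9, -1), (-7, -7), (-2, -9), (0, -8), (8, -3), (9, 1), (6, 3), (-4, 7)
Count = 8

8


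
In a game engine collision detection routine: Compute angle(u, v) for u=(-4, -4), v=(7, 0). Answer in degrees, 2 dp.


u.v = -28, |u| = sqrt(32) = 5.6569, |v| = sqrt(49) = 7
cos(theta) = u.v/(|u||v|) = -28/sqrt(1568) = -0.707107
theta = acos(-0.707107) = 135 degrees

135 degrees


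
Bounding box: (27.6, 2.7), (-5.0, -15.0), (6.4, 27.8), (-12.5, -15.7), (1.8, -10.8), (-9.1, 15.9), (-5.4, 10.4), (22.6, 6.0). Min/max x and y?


x range: [-12.5, 27.6]
y range: [-15.7, 27.8]
Bounding box: (-12.5,-15.7) to (27.6,27.8)

(-12.5,-15.7) to (27.6,27.8)


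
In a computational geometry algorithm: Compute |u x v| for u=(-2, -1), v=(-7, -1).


|u x v| = |(-2)*(-1) - (-1)*(-7)|
= |2 - 7| = 5

5


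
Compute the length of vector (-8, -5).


|u| = sqrt((-8)^2 + (-5)^2) = sqrt(89) = 9.434

9.434


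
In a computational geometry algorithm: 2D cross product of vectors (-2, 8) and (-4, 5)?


u x v = u_x*v_y - u_y*v_x = (-2)*5 - 8*(-4)
= (-10) - (-32) = 22

22


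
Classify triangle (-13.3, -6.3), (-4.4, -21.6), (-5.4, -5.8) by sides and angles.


Side lengths squared: AB^2=313.3, BC^2=250.64, CA^2=62.66
Sorted: [62.66, 250.64, 313.3]
By sides: Scalene, By angles: Right

Scalene, Right


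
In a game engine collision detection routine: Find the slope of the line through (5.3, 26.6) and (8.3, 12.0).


slope = (y2-y1)/(x2-x1) = (12-26.6)/(8.3-5.3) = (-14.6)/3 = -4.8667

-4.8667


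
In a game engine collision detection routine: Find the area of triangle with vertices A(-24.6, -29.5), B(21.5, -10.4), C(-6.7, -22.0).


Area = |x_A(y_B-y_C) + x_B(y_C-y_A) + x_C(y_A-y_B)|/2
= |(-285.36) + 161.25 + 127.97|/2
= 3.86/2 = 1.93

1.93


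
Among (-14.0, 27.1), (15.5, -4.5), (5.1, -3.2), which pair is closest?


d(P0,P1) = 43.2297, d(P0,P2) = 35.8176, d(P1,P2) = 10.4809
Closest: P1 and P2

Closest pair: (15.5, -4.5) and (5.1, -3.2), distance = 10.4809


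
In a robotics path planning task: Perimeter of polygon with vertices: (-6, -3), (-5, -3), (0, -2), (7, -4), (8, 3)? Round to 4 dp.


Sides: (-6, -3)->(-5, -3): sqrt(1) = 1, (-5, -3)->(0, -2): sqrt(26) = 5.09902, (0, -2)->(7, -4): sqrt(53) = 7.28011, (7, -4)->(8, 3): sqrt(50) = 7.071068, (8, 3)->(-6, -3): sqrt(232) = 15.231546
Sum = 35.681744
Perimeter = 35.6817

35.6817


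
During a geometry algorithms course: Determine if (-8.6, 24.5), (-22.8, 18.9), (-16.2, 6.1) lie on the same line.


Cross product: ((-22.8)-(-8.6))*(6.1-24.5) - (18.9-24.5)*((-16.2)-(-8.6))
= 218.72

No, not collinear


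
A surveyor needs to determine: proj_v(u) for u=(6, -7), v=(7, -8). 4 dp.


u.v = 98, |v| = sqrt(113) = 10.6301
Scalar projection = u.v / |v| = 98 / sqrt(113) = 9.2191

9.2191


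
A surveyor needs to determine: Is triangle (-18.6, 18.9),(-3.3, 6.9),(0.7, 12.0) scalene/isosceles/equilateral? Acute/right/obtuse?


Side lengths squared: AB^2=378.09, BC^2=42.01, CA^2=420.1
Sorted: [42.01, 378.09, 420.1]
By sides: Scalene, By angles: Right

Scalene, Right


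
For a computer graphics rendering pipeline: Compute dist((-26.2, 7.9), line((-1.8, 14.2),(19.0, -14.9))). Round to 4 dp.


|cross product| = 841.08
|line direction| = sqrt(1279.45) = 35.7694
Distance = 841.08/sqrt(1279.45) = 23.514

23.514


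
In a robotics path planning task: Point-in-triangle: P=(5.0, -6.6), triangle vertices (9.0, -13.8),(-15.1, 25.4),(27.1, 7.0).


Cross products: AB x AP = -16.72, BC x BP = -980.56, CA x CP = -213.52
All same sign? yes

Yes, inside


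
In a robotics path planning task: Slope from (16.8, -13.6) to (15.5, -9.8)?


slope = (y2-y1)/(x2-x1) = ((-9.8)-(-13.6))/(15.5-16.8) = 3.8/(-1.3) = -2.9231

-2.9231


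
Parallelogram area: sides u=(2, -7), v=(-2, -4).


|u x v| = |2*(-4) - (-7)*(-2)|
= |(-8) - 14| = 22

22


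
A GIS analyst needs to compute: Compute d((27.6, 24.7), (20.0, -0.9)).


dx=-7.6, dy=-25.6
d^2 = (-7.6)^2 + (-25.6)^2 = 713.12
d = sqrt(713.12) = 26.7043

26.7043


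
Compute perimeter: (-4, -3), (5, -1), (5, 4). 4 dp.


Sides: (-4, -3)->(5, -1): sqrt(85) = 9.219544, (5, -1)->(5, 4): sqrt(25) = 5, (5, 4)->(-4, -3): sqrt(130) = 11.401754
Sum = 25.621298
Perimeter = 25.6213

25.6213


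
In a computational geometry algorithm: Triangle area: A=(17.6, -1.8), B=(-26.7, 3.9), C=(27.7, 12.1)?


Area = |x_A(y_B-y_C) + x_B(y_C-y_A) + x_C(y_A-y_B)|/2
= |(-144.32) + (-371.13) + (-157.89)|/2
= 673.34/2 = 336.67

336.67


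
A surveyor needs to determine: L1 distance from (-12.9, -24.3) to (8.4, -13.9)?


|(-12.9)-8.4| + |(-24.3)-(-13.9)| = 21.3 + 10.4 = 31.7

31.7


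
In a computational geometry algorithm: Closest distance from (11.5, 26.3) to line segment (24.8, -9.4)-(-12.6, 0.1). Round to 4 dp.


Project P onto AB: t = 0.5618 (clamped to [0,1])
Closest point on segment: (3.7876, -4.0626)
Distance: 31.3268

31.3268


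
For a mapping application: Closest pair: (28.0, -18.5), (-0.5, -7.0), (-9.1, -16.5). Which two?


d(P0,P1) = 30.7327, d(P0,P2) = 37.1539, d(P1,P2) = 12.8144
Closest: P1 and P2

Closest pair: (-0.5, -7.0) and (-9.1, -16.5), distance = 12.8144


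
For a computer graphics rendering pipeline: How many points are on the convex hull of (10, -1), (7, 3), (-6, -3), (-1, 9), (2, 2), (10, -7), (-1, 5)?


Convex hull vertices (CCW): (-6, -3), (10, -7), (10, -1), (7, 3), (-1, 9)
Count = 5

5


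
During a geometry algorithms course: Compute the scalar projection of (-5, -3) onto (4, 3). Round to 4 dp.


u.v = -29, |v| = sqrt(25) = 5
Scalar projection = u.v / |v| = -29 / sqrt(25) = -5.8

-5.8


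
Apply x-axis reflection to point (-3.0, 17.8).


Reflection over x-axis: (x,y) -> (x,-y)
(-3, 17.8) -> (-3, -17.8)

(-3, -17.8)


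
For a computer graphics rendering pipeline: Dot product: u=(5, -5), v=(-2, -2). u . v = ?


u . v = u_x*v_x + u_y*v_y = 5*(-2) + (-5)*(-2)
= (-10) + 10 = 0

0


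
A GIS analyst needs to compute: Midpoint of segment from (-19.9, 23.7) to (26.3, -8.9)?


M = (((-19.9)+26.3)/2, (23.7+(-8.9))/2)
= (3.2, 7.4)

(3.2, 7.4)


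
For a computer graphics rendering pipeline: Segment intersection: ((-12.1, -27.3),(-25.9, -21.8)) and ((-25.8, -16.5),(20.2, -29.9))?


Cross products: d1=-313.22, d2=-245.14, d3=-73.69, d4=-141.77
d1*d2 < 0 and d3*d4 < 0? no

No, they don't intersect


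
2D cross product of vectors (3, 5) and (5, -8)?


u x v = u_x*v_y - u_y*v_x = 3*(-8) - 5*5
= (-24) - 25 = -49

-49


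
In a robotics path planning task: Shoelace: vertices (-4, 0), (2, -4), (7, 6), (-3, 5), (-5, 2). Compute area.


Shoelace sum: ((-4)*(-4) - 2*0) + (2*6 - 7*(-4)) + (7*5 - (-3)*6) + ((-3)*2 - (-5)*5) + ((-5)*0 - (-4)*2)
= 136
Area = |136|/2 = 68

68


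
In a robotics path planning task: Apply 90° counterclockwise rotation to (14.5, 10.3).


90° CCW: (x,y) -> (-y, x)
(14.5,10.3) -> (-10.3, 14.5)

(-10.3, 14.5)


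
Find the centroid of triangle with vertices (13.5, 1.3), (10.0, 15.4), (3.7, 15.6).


Centroid = ((x_A+x_B+x_C)/3, (y_A+y_B+y_C)/3)
= ((13.5+10+3.7)/3, (1.3+15.4+15.6)/3)
= (9.0667, 10.7667)

(9.0667, 10.7667)


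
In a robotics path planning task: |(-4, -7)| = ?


|u| = sqrt((-4)^2 + (-7)^2) = sqrt(65) = 8.0623

8.0623


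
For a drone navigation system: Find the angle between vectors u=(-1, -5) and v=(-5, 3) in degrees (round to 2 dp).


u.v = -10, |u| = sqrt(26) = 5.099, |v| = sqrt(34) = 5.831
cos(theta) = u.v/(|u||v|) = -10/sqrt(884) = -0.336336
theta = acos(-0.336336) = 109.65 degrees

109.65 degrees


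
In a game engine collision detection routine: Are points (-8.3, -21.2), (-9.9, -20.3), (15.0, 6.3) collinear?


Cross product: ((-9.9)-(-8.3))*(6.3-(-21.2)) - ((-20.3)-(-21.2))*(15-(-8.3))
= -64.97

No, not collinear


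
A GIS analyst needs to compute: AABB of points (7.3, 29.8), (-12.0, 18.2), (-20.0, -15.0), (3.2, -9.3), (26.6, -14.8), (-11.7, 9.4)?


x range: [-20, 26.6]
y range: [-15, 29.8]
Bounding box: (-20,-15) to (26.6,29.8)

(-20,-15) to (26.6,29.8)


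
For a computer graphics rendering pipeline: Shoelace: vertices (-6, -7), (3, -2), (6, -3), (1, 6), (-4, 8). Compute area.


Shoelace sum: ((-6)*(-2) - 3*(-7)) + (3*(-3) - 6*(-2)) + (6*6 - 1*(-3)) + (1*8 - (-4)*6) + ((-4)*(-7) - (-6)*8)
= 183
Area = |183|/2 = 91.5

91.5


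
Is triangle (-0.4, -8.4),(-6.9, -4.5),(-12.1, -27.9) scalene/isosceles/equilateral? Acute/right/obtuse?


Side lengths squared: AB^2=57.46, BC^2=574.6, CA^2=517.14
Sorted: [57.46, 517.14, 574.6]
By sides: Scalene, By angles: Right

Scalene, Right


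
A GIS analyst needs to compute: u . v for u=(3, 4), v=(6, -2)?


u . v = u_x*v_x + u_y*v_y = 3*6 + 4*(-2)
= 18 + (-8) = 10

10


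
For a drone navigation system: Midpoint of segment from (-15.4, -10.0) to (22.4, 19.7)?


M = (((-15.4)+22.4)/2, ((-10)+19.7)/2)
= (3.5, 4.85)

(3.5, 4.85)


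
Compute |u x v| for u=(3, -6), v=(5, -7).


|u x v| = |3*(-7) - (-6)*5|
= |(-21) - (-30)| = 9

9


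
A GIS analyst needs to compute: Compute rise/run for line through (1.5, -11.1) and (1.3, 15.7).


slope = (y2-y1)/(x2-x1) = (15.7-(-11.1))/(1.3-1.5) = 26.8/(-0.2) = -134

-134


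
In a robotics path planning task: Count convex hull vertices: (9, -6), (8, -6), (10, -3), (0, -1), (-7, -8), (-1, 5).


Convex hull vertices (CCW): (-7, -8), (9, -6), (10, -3), (-1, 5)
Count = 4

4


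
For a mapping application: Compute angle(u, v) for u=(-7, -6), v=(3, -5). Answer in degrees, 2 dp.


u.v = 9, |u| = sqrt(85) = 9.2195, |v| = sqrt(34) = 5.831
cos(theta) = u.v/(|u||v|) = 9/sqrt(2890) = 0.167415
theta = acos(0.167415) = 80.36 degrees

80.36 degrees


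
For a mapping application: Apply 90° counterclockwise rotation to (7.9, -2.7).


90° CCW: (x,y) -> (-y, x)
(7.9,-2.7) -> (2.7, 7.9)

(2.7, 7.9)


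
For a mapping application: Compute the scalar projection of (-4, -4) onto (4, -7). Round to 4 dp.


u.v = 12, |v| = sqrt(65) = 8.0623
Scalar projection = u.v / |v| = 12 / sqrt(65) = 1.4884

1.4884


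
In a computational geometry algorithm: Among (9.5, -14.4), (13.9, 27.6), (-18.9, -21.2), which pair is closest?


d(P0,P1) = 42.2298, d(P0,P2) = 29.2027, d(P1,P2) = 58.7986
Closest: P0 and P2

Closest pair: (9.5, -14.4) and (-18.9, -21.2), distance = 29.2027


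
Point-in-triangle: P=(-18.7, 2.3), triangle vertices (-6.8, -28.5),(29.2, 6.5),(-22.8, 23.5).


Cross products: AB x AP = 1525.3, BC x BP = 1032.7, CA x CP = -126
All same sign? no

No, outside


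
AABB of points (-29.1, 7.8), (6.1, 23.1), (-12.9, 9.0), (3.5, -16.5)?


x range: [-29.1, 6.1]
y range: [-16.5, 23.1]
Bounding box: (-29.1,-16.5) to (6.1,23.1)

(-29.1,-16.5) to (6.1,23.1)


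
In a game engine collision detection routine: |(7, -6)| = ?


|u| = sqrt(7^2 + (-6)^2) = sqrt(85) = 9.2195

9.2195


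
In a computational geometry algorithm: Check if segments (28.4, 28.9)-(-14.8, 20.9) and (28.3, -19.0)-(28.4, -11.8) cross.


Cross products: d1=4.07, d2=314.31, d3=2068.48, d4=1758.24
d1*d2 < 0 and d3*d4 < 0? no

No, they don't intersect


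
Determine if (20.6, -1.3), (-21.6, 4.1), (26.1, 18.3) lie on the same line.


Cross product: ((-21.6)-20.6)*(18.3-(-1.3)) - (4.1-(-1.3))*(26.1-20.6)
= -856.82

No, not collinear


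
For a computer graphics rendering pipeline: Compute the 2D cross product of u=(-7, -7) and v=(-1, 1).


u x v = u_x*v_y - u_y*v_x = (-7)*1 - (-7)*(-1)
= (-7) - 7 = -14

-14


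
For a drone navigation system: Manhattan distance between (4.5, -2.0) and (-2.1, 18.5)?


|4.5-(-2.1)| + |(-2)-18.5| = 6.6 + 20.5 = 27.1

27.1


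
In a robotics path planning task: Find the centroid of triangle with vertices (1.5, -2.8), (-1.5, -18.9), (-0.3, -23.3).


Centroid = ((x_A+x_B+x_C)/3, (y_A+y_B+y_C)/3)
= ((1.5+(-1.5)+(-0.3))/3, ((-2.8)+(-18.9)+(-23.3))/3)
= (-0.1, -15)

(-0.1, -15)


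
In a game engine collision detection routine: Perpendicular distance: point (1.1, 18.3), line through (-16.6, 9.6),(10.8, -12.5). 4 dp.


|cross product| = 629.55
|line direction| = sqrt(1239.17) = 35.2018
Distance = 629.55/sqrt(1239.17) = 17.884

17.884


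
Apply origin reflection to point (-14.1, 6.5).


Reflection over origin: (x,y) -> (-x,-y)
(-14.1, 6.5) -> (14.1, -6.5)

(14.1, -6.5)


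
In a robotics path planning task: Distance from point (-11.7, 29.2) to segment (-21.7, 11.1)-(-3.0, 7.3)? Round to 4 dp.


Project P onto AB: t = 0.3247 (clamped to [0,1])
Closest point on segment: (-15.6288, 9.8663)
Distance: 19.7289

19.7289


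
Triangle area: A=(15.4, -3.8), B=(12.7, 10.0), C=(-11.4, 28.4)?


Area = |x_A(y_B-y_C) + x_B(y_C-y_A) + x_C(y_A-y_B)|/2
= |(-283.36) + 408.94 + 157.32|/2
= 282.9/2 = 141.45

141.45


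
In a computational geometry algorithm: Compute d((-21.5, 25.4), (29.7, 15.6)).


dx=51.2, dy=-9.8
d^2 = 51.2^2 + (-9.8)^2 = 2717.48
d = sqrt(2717.48) = 52.1295

52.1295


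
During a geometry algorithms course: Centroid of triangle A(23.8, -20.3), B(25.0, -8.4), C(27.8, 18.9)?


Centroid = ((x_A+x_B+x_C)/3, (y_A+y_B+y_C)/3)
= ((23.8+25+27.8)/3, ((-20.3)+(-8.4)+18.9)/3)
= (25.5333, -3.2667)

(25.5333, -3.2667)


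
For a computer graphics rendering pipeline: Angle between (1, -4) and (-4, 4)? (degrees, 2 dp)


u.v = -20, |u| = sqrt(17) = 4.1231, |v| = sqrt(32) = 5.6569
cos(theta) = u.v/(|u||v|) = -20/sqrt(544) = -0.857493
theta = acos(-0.857493) = 149.04 degrees

149.04 degrees


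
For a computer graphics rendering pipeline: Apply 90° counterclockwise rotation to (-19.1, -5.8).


90° CCW: (x,y) -> (-y, x)
(-19.1,-5.8) -> (5.8, -19.1)

(5.8, -19.1)


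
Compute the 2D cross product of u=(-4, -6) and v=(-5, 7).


u x v = u_x*v_y - u_y*v_x = (-4)*7 - (-6)*(-5)
= (-28) - 30 = -58

-58


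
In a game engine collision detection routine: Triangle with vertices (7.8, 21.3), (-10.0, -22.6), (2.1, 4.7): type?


Side lengths squared: AB^2=2244.05, BC^2=891.7, CA^2=308.05
Sorted: [308.05, 891.7, 2244.05]
By sides: Scalene, By angles: Obtuse

Scalene, Obtuse


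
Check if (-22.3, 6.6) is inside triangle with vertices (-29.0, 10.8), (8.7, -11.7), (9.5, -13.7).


Cross products: AB x AP = -7.59, BC x BP = -47.36, CA x CP = -2.45
All same sign? yes

Yes, inside


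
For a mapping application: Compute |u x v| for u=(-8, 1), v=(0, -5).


|u x v| = |(-8)*(-5) - 1*0|
= |40 - 0| = 40

40


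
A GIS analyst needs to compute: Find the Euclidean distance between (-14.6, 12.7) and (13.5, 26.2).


dx=28.1, dy=13.5
d^2 = 28.1^2 + 13.5^2 = 971.86
d = sqrt(971.86) = 31.1747

31.1747


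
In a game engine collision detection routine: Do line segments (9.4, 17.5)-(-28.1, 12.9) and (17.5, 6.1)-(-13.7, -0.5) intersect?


Cross products: d1=-409.14, d2=-513.12, d3=464.76, d4=568.74
d1*d2 < 0 and d3*d4 < 0? no

No, they don't intersect


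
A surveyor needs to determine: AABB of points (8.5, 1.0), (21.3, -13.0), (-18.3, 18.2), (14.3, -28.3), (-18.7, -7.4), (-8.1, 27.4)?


x range: [-18.7, 21.3]
y range: [-28.3, 27.4]
Bounding box: (-18.7,-28.3) to (21.3,27.4)

(-18.7,-28.3) to (21.3,27.4)


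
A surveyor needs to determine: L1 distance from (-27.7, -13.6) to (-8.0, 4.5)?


|(-27.7)-(-8)| + |(-13.6)-4.5| = 19.7 + 18.1 = 37.8

37.8


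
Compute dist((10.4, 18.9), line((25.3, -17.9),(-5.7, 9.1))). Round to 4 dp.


|cross product| = 738.5
|line direction| = sqrt(1690) = 41.1096
Distance = 738.5/sqrt(1690) = 17.9642

17.9642


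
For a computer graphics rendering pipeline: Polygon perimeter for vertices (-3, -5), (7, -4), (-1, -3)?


Sides: (-3, -5)->(7, -4): sqrt(101) = 10.049876, (7, -4)->(-1, -3): sqrt(65) = 8.062258, (-1, -3)->(-3, -5): sqrt(8) = 2.828427
Sum = 20.940561
Perimeter = 20.9406

20.9406


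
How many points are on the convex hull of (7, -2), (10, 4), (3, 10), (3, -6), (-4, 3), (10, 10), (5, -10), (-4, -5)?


Convex hull vertices (CCW): (-4, -5), (5, -10), (10, 4), (10, 10), (3, 10), (-4, 3)
Count = 6

6


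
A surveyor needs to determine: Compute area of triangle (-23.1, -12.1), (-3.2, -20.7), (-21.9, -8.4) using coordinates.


Area = |x_A(y_B-y_C) + x_B(y_C-y_A) + x_C(y_A-y_B)|/2
= |284.13 + (-11.84) + (-188.34)|/2
= 83.95/2 = 41.975

41.975


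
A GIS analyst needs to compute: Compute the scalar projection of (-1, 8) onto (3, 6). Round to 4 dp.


u.v = 45, |v| = sqrt(45) = 6.7082
Scalar projection = u.v / |v| = 45 / sqrt(45) = 6.7082

6.7082


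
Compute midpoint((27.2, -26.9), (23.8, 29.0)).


M = ((27.2+23.8)/2, ((-26.9)+29)/2)
= (25.5, 1.05)

(25.5, 1.05)


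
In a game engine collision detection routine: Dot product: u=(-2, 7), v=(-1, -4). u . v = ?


u . v = u_x*v_x + u_y*v_y = (-2)*(-1) + 7*(-4)
= 2 + (-28) = -26

-26


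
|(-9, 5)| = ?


|u| = sqrt((-9)^2 + 5^2) = sqrt(106) = 10.2956

10.2956


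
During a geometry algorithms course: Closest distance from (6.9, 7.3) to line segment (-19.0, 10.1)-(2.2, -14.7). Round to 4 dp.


Project P onto AB: t = 0.5811 (clamped to [0,1])
Closest point on segment: (-6.6817, -4.3101)
Distance: 17.8678

17.8678


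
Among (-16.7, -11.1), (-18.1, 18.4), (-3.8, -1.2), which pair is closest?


d(P0,P1) = 29.5332, d(P0,P2) = 16.261, d(P1,P2) = 24.2621
Closest: P0 and P2

Closest pair: (-16.7, -11.1) and (-3.8, -1.2), distance = 16.261


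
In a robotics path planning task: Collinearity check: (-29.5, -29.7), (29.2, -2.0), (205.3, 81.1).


Cross product: (29.2-(-29.5))*(81.1-(-29.7)) - ((-2)-(-29.7))*(205.3-(-29.5))
= 0

Yes, collinear


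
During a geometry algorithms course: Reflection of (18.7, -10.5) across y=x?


Reflection over y=x: (x,y) -> (y,x)
(18.7, -10.5) -> (-10.5, 18.7)

(-10.5, 18.7)


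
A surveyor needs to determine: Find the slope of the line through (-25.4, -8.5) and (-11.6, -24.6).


slope = (y2-y1)/(x2-x1) = ((-24.6)-(-8.5))/((-11.6)-(-25.4)) = (-16.1)/13.8 = -1.1667

-1.1667


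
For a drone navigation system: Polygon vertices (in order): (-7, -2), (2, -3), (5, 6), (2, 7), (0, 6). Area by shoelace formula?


Shoelace sum: ((-7)*(-3) - 2*(-2)) + (2*6 - 5*(-3)) + (5*7 - 2*6) + (2*6 - 0*7) + (0*(-2) - (-7)*6)
= 129
Area = |129|/2 = 64.5

64.5


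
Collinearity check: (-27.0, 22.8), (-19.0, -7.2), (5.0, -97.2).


Cross product: ((-19)-(-27))*((-97.2)-22.8) - ((-7.2)-22.8)*(5-(-27))
= 0

Yes, collinear


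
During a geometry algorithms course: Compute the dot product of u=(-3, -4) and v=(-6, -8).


u . v = u_x*v_x + u_y*v_y = (-3)*(-6) + (-4)*(-8)
= 18 + 32 = 50

50


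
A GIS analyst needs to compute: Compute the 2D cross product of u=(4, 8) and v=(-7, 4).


u x v = u_x*v_y - u_y*v_x = 4*4 - 8*(-7)
= 16 - (-56) = 72

72


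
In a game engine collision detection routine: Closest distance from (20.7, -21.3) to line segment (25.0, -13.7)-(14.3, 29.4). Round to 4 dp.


Project P onto AB: t = 0 (clamped to [0,1])
Closest point on segment: (25, -13.7)
Distance: 8.7321

8.7321


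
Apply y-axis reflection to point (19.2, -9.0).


Reflection over y-axis: (x,y) -> (-x,y)
(19.2, -9) -> (-19.2, -9)

(-19.2, -9)


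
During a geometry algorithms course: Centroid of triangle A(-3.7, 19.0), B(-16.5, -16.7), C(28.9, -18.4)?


Centroid = ((x_A+x_B+x_C)/3, (y_A+y_B+y_C)/3)
= (((-3.7)+(-16.5)+28.9)/3, (19+(-16.7)+(-18.4))/3)
= (2.9, -5.3667)

(2.9, -5.3667)


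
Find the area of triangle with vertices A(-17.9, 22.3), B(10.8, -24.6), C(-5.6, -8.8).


Area = |x_A(y_B-y_C) + x_B(y_C-y_A) + x_C(y_A-y_B)|/2
= |282.82 + (-335.88) + (-262.64)|/2
= 315.7/2 = 157.85

157.85


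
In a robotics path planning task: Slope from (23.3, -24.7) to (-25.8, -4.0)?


slope = (y2-y1)/(x2-x1) = ((-4)-(-24.7))/((-25.8)-23.3) = 20.7/(-49.1) = -0.4216

-0.4216
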